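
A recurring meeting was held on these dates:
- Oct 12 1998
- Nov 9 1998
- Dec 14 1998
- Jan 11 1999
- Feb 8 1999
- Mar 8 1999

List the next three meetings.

All dates are Mondays, 28, 35, 28, 28, 28 days apart.
Specifically, the 2nd Monday of each month.
April 1999 — 2nd Monday is Apr 12 1999.
2nd Monday of May 1999: May 10 1999.
2nd Monday of June 1999: Jun 14 1999.

Apr 12 1999, May 10 1999, Jun 14 1999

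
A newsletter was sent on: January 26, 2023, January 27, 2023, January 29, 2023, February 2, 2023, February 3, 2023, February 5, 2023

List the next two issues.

February 9, 2023; February 10, 2023

The gap pattern 1, 2, 4, 1, 2 repeats every 3 events.
These are the Thursdays, Fridays and Sundays of each week.
The following Thursday is February 9, 2023.
Next Friday: February 10, 2023.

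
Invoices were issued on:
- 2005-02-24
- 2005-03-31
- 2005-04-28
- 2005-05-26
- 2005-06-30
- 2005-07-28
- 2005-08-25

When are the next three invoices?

All Thursdays; the gaps (35, 28, 28, 35, 28, 28) vary with month length.
This is the last Thursday of each month.
Last Thursday of September 2005: 2005-09-29.
October 2005 ends with Thursday 2005-10-27.
November 2005 ends with Thursday 2005-11-24.

2005-09-29, 2005-10-27, 2005-11-24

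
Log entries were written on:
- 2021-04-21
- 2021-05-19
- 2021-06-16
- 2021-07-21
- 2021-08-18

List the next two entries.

2021-09-15, 2021-10-20

All dates are Wednesdays, 28, 28, 35, 28 days apart.
Specifically, the 3rd Wednesday of each month.
September 2021 — 3rd Wednesday is 2021-09-15.
October 2021 — 3rd Wednesday is 2021-10-20.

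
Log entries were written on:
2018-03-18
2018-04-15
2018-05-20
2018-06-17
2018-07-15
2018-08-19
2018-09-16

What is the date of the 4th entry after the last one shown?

These are Sundays at 28- or 35-day spacing (28, 35, 28, 28, 35, 28).
The pattern: 3rd Sunday of the month.
3rd Sunday of October 2018: 2018-10-21.
3rd Sunday of November 2018: 2018-11-18.
December 2018 — 3rd Sunday is 2018-12-16.
3rd Sunday of January 2019: 2019-01-20.

2019-01-20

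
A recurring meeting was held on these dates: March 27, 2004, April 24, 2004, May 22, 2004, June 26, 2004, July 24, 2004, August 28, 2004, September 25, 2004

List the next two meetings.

October 23, 2004; November 27, 2004

All dates are Saturdays, 28, 28, 35, 28, 35, 28 days apart.
Specifically, the 4th Saturday of each month.
October 2004 — 4th Saturday is October 23, 2004.
November 2004 — 4th Saturday is November 27, 2004.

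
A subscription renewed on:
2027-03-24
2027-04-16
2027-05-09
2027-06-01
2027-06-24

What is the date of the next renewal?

2027-07-17

Every event comes 23 days after the last (23, 23, 23, 23).
2027-06-24 + 23 days = 2027-07-17.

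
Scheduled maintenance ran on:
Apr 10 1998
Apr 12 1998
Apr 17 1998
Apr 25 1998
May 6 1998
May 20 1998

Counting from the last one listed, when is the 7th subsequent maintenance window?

Nov 18 1998

Intervals are 2, 5, 8, 11, 14 days — an arithmetic progression with common difference 3.
Next gap: 17 days. May 20 1998 + 17 days = Jun 6 1998.
Next gap: 20 days. Jun 6 1998 + 20 days = Jun 26 1998.
Next gap: 23 days. Jun 26 1998 + 23 days = Jul 19 1998.
Next gap: 26 days. Jul 19 1998 + 26 days = Aug 14 1998.
Next gap: 29 days. Aug 14 1998 + 29 days = Sep 12 1998.
Next gap: 32 days. Sep 12 1998 + 32 days = Oct 14 1998.
Next gap: 35 days. Oct 14 1998 + 35 days = Nov 18 1998.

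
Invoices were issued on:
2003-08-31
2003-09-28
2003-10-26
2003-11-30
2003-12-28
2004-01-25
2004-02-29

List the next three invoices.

2004-03-28, 2004-04-25, 2004-05-30

All Sundays; the gaps (28, 28, 35, 28, 28, 35) vary with month length.
This is the last Sunday of each month.
March 2004 ends with Sunday 2004-03-28.
Last Sunday of April 2004: 2004-04-25.
May 2004 ends with Sunday 2004-05-30.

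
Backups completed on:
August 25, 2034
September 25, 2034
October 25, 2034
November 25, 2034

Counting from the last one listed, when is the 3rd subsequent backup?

Gaps: 31, 30, 31 days — not constant. Every event is on the 25th of the month.
Pattern: the 25th of each month.
December 2034: December 25, 2034.
January 2035: January 25, 2035.
Next: February 2035 → February 25, 2035.

February 25, 2035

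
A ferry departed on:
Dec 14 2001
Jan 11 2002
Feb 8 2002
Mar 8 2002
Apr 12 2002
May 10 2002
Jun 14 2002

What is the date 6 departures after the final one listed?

Gaps: 28, 28, 28, 35, 28, 35 days — a mix of 28 and 35. Every date is a Friday.
Each is the 2nd Friday of its month.
2nd Friday of July 2002: Jul 12 2002.
2nd Friday of August 2002: Aug 9 2002.
September 2002 — 2nd Friday is Sep 13 2002.
2nd Friday of October 2002: Oct 11 2002.
November 2002 — 2nd Friday is Nov 8 2002.
2nd Friday of December 2002: Dec 13 2002.

Dec 13 2002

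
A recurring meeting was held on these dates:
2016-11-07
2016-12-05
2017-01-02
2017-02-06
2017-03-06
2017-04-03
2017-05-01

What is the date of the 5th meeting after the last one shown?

All dates are Mondays, 28, 28, 35, 28, 28, 28 days apart.
Specifically, the 1st Monday of each month.
June 2017 — 1st Monday is 2017-06-05.
1st Monday of July 2017: 2017-07-03.
1st Monday of August 2017: 2017-08-07.
September 2017 — 1st Monday is 2017-09-04.
October 2017 — 1st Monday is 2017-10-02.

2017-10-02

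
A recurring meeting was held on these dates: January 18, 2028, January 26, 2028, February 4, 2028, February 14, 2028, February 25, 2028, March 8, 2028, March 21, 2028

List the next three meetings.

April 4, 2028; April 19, 2028; May 5, 2028

Gaps: 8, 9, 10, 11, 12, 13 days — each gap is 1 larger than the previous one.
Next gap: 14 days. March 21, 2028 + 14 days = April 4, 2028.
Next gap: 15 days. April 4, 2028 + 15 days = April 19, 2028.
Next gap: 16 days. April 19, 2028 + 16 days = May 5, 2028.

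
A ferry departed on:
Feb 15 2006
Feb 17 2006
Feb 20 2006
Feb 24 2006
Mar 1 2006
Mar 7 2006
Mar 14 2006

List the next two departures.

Intervals are 2, 3, 4, 5, 6, 7 days — an arithmetic progression with common difference 1.
Next gap: 8 days. Mar 14 2006 + 8 days = Mar 22 2006.
Next gap: 9 days. Mar 22 2006 + 9 days = Mar 31 2006.

Mar 22 2006, Mar 31 2006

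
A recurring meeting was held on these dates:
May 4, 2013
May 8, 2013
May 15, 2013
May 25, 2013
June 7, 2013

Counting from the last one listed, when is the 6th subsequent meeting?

October 26, 2013

Gaps: 4, 7, 10, 13 days — each gap is 3 larger than the previous one.
Next gap: 16 days. June 7, 2013 + 16 days = June 23, 2013.
Next gap: 19 days. June 23, 2013 + 19 days = July 12, 2013.
Next gap: 22 days. July 12, 2013 + 22 days = August 3, 2013.
Next gap: 25 days. August 3, 2013 + 25 days = August 28, 2013.
Next gap: 28 days. August 28, 2013 + 28 days = September 25, 2013.
Next gap: 31 days. September 25, 2013 + 31 days = October 26, 2013.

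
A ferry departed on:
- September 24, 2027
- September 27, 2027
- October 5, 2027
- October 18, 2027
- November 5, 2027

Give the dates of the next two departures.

Gaps: 3, 8, 13, 18 days — each gap is 5 larger than the previous one.
Next gap: 23 days. November 5, 2027 + 23 days = November 28, 2027.
Next gap: 28 days. November 28, 2027 + 28 days = December 26, 2027.

November 28, 2027; December 26, 2027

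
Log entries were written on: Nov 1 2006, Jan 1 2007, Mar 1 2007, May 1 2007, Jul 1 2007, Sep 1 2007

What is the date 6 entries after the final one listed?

Sep 1 2008

Each date is the 1st; the gaps (61, 59, 61, 61, 62) track the month lengths.
The rule is the 1st of every 2 months.
November 2007: Nov 1 2007.
Next: January 2008 → Jan 1 2008.
March 2008: Mar 1 2008.
Next: May 2008 → May 1 2008.
July 2008: Jul 1 2008.
Next: September 2008 → Sep 1 2008.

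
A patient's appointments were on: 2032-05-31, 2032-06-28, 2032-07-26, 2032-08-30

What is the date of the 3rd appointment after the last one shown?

These are Mondays with 28, 28, 35-day gaps.
Each is the final Monday of its month — 2032-05-31 is past the 28th, so '4th Monday' doesn't fit.
September 2032 ends with Monday 2032-09-27.
October 2032 ends with Monday 2032-10-25.
November 2032 ends with Monday 2032-11-29.

2032-11-29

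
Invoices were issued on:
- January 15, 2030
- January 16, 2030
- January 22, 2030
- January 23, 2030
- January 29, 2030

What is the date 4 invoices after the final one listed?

Gaps: 1, 6, 1, 6 days — not constant, but cyclic with period 2.
The events fall on every Tuesday and Wednesday.
Next Wednesday: January 30, 2030.
The following Tuesday is February 5, 2030.
The following Wednesday is February 6, 2030.
Next Tuesday: February 12, 2030.

February 12, 2030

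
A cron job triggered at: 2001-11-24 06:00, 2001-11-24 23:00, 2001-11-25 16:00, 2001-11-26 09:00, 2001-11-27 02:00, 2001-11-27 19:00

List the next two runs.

Gaps: 17, 17, 17, 17, 17 hours — each event is 17 hours after the previous one.
2001-11-27 19:00 + 17 h = 2001-11-28 12:00.
2001-11-28 12:00 + 17 h = 2001-11-29 05:00.

2001-11-28 12:00, 2001-11-29 05:00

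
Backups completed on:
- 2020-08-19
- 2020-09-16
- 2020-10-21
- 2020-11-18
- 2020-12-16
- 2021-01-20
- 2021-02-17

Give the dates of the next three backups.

These are Wednesdays at 28- or 35-day spacing (28, 35, 28, 28, 35, 28).
The pattern: 3rd Wednesday of the month.
March 2021 — 3rd Wednesday is 2021-03-17.
3rd Wednesday of April 2021: 2021-04-21.
May 2021 — 3rd Wednesday is 2021-05-19.

2021-03-17, 2021-04-21, 2021-05-19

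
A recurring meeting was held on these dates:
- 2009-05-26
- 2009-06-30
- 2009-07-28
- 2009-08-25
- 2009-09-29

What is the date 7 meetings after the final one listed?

2010-04-27

These are Tuesdays with 35, 28, 28, 35-day gaps.
Each is the final Tuesday of its month — 2009-06-30 is past the 28th, so '4th Tuesday' doesn't fit.
Last Tuesday of October 2009: 2009-10-27.
November 2009 ends with Tuesday 2009-11-24.
Last Tuesday of December 2009: 2009-12-29.
Last Tuesday of January 2010: 2010-01-26.
Last Tuesday of February 2010: 2010-02-23.
March 2010 ends with Tuesday 2010-03-30.
Last Tuesday of April 2010: 2010-04-27.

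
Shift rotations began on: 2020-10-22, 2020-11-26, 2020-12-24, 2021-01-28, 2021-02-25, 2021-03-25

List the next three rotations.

2021-04-22, 2021-05-27, 2021-06-24

Gaps: 35, 28, 35, 28, 28 days — a mix of 28 and 35. Every date is a Thursday.
Each is the 4th Thursday of its month.
4th Thursday of April 2021: 2021-04-22.
4th Thursday of May 2021: 2021-05-27.
June 2021 — 4th Thursday is 2021-06-24.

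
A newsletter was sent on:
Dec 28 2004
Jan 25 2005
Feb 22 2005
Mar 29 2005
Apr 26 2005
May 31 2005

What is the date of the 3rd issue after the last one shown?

Aug 30 2005

All Tuesdays; the gaps (28, 28, 35, 28, 35) vary with month length.
This is the last Tuesday of each month.
June 2005 ends with Tuesday Jun 28 2005.
July 2005 ends with Tuesday Jul 26 2005.
August 2005 ends with Tuesday Aug 30 2005.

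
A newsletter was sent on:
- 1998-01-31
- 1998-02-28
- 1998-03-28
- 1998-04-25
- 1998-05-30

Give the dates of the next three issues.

Every date is a Saturday; gaps 28, 28, 28, 35 days.
Each is the last Saturday of its month (at least one falls on the 29th or later, ruling out '4th Saturday').
June 1998 ends with Saturday 1998-06-27.
July 1998 ends with Saturday 1998-07-25.
August 1998 ends with Saturday 1998-08-29.

1998-06-27, 1998-07-25, 1998-08-29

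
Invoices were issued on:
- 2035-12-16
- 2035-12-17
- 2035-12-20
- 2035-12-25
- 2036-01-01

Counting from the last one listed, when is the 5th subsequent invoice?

Gaps: 1, 3, 5, 7 days — each gap is 2 larger than the previous one.
Next gap: 9 days. 2036-01-01 + 9 days = 2036-01-10.
Next gap: 11 days. 2036-01-10 + 11 days = 2036-01-21.
Next gap: 13 days. 2036-01-21 + 13 days = 2036-02-03.
Next gap: 15 days. 2036-02-03 + 15 days = 2036-02-18.
Next gap: 17 days. 2036-02-18 + 17 days = 2036-03-06.

2036-03-06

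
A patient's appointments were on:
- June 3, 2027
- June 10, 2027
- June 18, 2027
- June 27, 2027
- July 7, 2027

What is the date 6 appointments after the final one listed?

Gaps: 7, 8, 9, 10 days — each gap is 1 larger than the previous one.
Next gap: 11 days. July 7, 2027 + 11 days = July 18, 2027.
Next gap: 12 days. July 18, 2027 + 12 days = July 30, 2027.
Next gap: 13 days. July 30, 2027 + 13 days = August 12, 2027.
Next gap: 14 days. August 12, 2027 + 14 days = August 26, 2027.
Next gap: 15 days. August 26, 2027 + 15 days = September 10, 2027.
Next gap: 16 days. September 10, 2027 + 16 days = September 26, 2027.

September 26, 2027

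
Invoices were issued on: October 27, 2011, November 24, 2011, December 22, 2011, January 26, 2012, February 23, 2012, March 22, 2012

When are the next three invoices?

April 26, 2012; May 24, 2012; June 28, 2012

These are Thursdays at 28- or 35-day spacing (28, 28, 35, 28, 28).
The pattern: 4th Thursday of the month.
April 2012 — 4th Thursday is April 26, 2012.
May 2012 — 4th Thursday is May 24, 2012.
June 2012 — 4th Thursday is June 28, 2012.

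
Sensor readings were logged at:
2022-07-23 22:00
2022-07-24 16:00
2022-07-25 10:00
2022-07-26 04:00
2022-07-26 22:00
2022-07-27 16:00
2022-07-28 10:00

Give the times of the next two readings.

The interval is a steady 18 hours (18, 18, 18, 18, 18, 18).
2022-07-28 10:00 + 18 h = 2022-07-29 04:00.
2022-07-29 04:00 + 18 h = 2022-07-29 22:00.

2022-07-29 04:00, 2022-07-29 22:00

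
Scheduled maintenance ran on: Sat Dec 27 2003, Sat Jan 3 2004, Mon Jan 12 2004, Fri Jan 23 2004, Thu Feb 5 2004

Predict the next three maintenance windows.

Intervals are 7, 9, 11, 13 days — an arithmetic progression with common difference 2.
Next gap: 15 days. Thu Feb 5 2004 + 15 days = Fri Feb 20 2004.
Next gap: 17 days. Fri Feb 20 2004 + 17 days = Mon Mar 8 2004.
Next gap: 19 days. Mon Mar 8 2004 + 19 days = Sat Mar 27 2004.

Fri Feb 20 2004, Mon Mar 8 2004, Sat Mar 27 2004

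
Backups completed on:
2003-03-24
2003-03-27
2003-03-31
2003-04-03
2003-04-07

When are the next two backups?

2003-04-10, 2003-04-14

The gap pattern 3, 4, 3, 4 repeats every 2 events.
These are the Mondays and Thursdays of each week.
The following Thursday is 2003-04-10.
The following Monday is 2003-04-14.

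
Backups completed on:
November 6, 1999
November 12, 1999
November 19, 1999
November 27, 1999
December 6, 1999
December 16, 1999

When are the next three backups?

December 27, 1999; January 8, 2000; January 21, 2000

Gaps: 6, 7, 8, 9, 10 days — each gap is 1 larger than the previous one.
Next gap: 11 days. December 16, 1999 + 11 days = December 27, 1999.
Next gap: 12 days. December 27, 1999 + 12 days = January 8, 2000.
Next gap: 13 days. January 8, 2000 + 13 days = January 21, 2000.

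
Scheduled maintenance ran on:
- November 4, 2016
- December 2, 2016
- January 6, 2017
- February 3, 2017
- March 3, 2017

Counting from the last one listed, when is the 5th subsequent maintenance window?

Gaps: 28, 35, 28, 28 days — a mix of 28 and 35. Every date is a Friday.
Each is the 1st Friday of its month.
1st Friday of April 2017: April 7, 2017.
1st Friday of May 2017: May 5, 2017.
June 2017 — 1st Friday is June 2, 2017.
1st Friday of July 2017: July 7, 2017.
August 2017 — 1st Friday is August 4, 2017.

August 4, 2017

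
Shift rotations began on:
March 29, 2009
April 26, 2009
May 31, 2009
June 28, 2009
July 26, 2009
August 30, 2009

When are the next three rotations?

September 27, 2009; October 25, 2009; November 29, 2009

Every date is a Sunday; gaps 28, 35, 28, 28, 35 days.
Each is the last Sunday of its month (at least one falls on the 29th or later, ruling out '4th Sunday').
Last Sunday of September 2009: September 27, 2009.
October 2009 ends with Sunday October 25, 2009.
November 2009 ends with Sunday November 29, 2009.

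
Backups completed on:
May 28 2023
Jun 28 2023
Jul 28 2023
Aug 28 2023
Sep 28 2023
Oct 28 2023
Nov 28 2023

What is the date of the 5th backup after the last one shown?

The day-of-month is always 28 (31, 30, 31, 31, 30, 31 days between events).
So this recurs on the 28th of each month.
Next: December 2023 → Dec 28 2023.
January 2024: Jan 28 2024.
Next: February 2024 → Feb 28 2024.
Next: March 2024 → Mar 28 2024.
Next: April 2024 → Apr 28 2024.

Apr 28 2024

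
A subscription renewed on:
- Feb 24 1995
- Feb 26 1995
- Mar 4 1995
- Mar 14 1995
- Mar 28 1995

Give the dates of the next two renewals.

Intervals are 2, 6, 10, 14 days — an arithmetic progression with common difference 4.
Next gap: 18 days. Mar 28 1995 + 18 days = Apr 15 1995.
Next gap: 22 days. Apr 15 1995 + 22 days = May 7 1995.

Apr 15 1995, May 7 1995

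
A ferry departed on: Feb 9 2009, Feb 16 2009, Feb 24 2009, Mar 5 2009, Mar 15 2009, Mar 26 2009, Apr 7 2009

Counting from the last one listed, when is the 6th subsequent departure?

Jul 9 2009

The spacing grows by 1 each time: 7, 8, 9, 10, 11, 12 days.
Next gap: 13 days. Apr 7 2009 + 13 days = Apr 20 2009.
Next gap: 14 days. Apr 20 2009 + 14 days = May 4 2009.
Next gap: 15 days. May 4 2009 + 15 days = May 19 2009.
Next gap: 16 days. May 19 2009 + 16 days = Jun 4 2009.
Next gap: 17 days. Jun 4 2009 + 17 days = Jun 21 2009.
Next gap: 18 days. Jun 21 2009 + 18 days = Jul 9 2009.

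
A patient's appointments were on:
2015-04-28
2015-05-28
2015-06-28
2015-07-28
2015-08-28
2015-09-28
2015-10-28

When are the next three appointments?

Gaps: 30, 31, 30, 31, 31, 30 days — not constant. Every event is on the 28th of the month.
Pattern: the 28th of each month.
Next: November 2015 → 2015-11-28.
December 2015: 2015-12-28.
January 2016: 2016-01-28.

2015-11-28, 2015-12-28, 2016-01-28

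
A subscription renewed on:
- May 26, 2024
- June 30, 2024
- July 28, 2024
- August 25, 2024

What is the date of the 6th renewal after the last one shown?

February 23, 2025

All Sundays; the gaps (35, 28, 28) vary with month length.
This is the last Sunday of each month.
Last Sunday of September 2024: September 29, 2024.
Last Sunday of October 2024: October 27, 2024.
Last Sunday of November 2024: November 24, 2024.
Last Sunday of December 2024: December 29, 2024.
Last Sunday of January 2025: January 26, 2025.
Last Sunday of February 2025: February 23, 2025.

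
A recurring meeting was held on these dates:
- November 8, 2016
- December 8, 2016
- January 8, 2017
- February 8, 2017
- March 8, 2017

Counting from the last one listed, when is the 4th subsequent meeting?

Gaps: 30, 31, 31, 28 days — not constant. Every event is on the 8th of the month.
Pattern: the 8th of each month.
April 2017: April 8, 2017.
May 2017: May 8, 2017.
Next: June 2017 → June 8, 2017.
July 2017: July 8, 2017.

July 8, 2017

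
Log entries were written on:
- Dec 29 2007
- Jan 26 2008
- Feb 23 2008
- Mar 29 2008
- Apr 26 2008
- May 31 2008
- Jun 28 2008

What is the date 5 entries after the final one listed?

All Saturdays; the gaps (28, 28, 35, 28, 35, 28) vary with month length.
This is the last Saturday of each month.
Last Saturday of July 2008: Jul 26 2008.
Last Saturday of August 2008: Aug 30 2008.
Last Saturday of September 2008: Sep 27 2008.
Last Saturday of October 2008: Oct 25 2008.
Last Saturday of November 2008: Nov 29 2008.

Nov 29 2008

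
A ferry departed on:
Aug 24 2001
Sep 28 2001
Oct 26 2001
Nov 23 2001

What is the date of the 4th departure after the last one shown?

Mar 22 2002

These are Fridays at 28- or 35-day spacing (35, 28, 28).
The pattern: 4th Friday of the month.
December 2001 — 4th Friday is Dec 28 2001.
4th Friday of January 2002: Jan 25 2002.
February 2002 — 4th Friday is Feb 22 2002.
4th Friday of March 2002: Mar 22 2002.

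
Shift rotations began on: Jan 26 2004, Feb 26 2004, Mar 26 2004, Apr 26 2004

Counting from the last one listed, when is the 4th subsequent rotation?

Gaps: 31, 29, 31 days — not constant. Every event is on the 26th of the month.
Pattern: the 26th of each month.
May 2004: May 26 2004.
Next: June 2004 → Jun 26 2004.
Next: July 2004 → Jul 26 2004.
August 2004: Aug 26 2004.

Aug 26 2004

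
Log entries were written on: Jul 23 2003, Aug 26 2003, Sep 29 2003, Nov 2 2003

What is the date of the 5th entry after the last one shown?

Every event comes 34 days after the last (34, 34, 34).
Nov 2 2003 + 34 days = Dec 6 2003.
Dec 6 2003 + 34 days = Jan 9 2004.
Jan 9 2004 + 34 days = Feb 12 2004.
Feb 12 2004 + 34 days = Mar 17 2004.
Mar 17 2004 + 34 days = Apr 20 2004.

Apr 20 2004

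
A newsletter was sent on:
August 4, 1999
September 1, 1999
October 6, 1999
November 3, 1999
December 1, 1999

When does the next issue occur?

Gaps: 28, 35, 28, 28 days — a mix of 28 and 35. Every date is a Wednesday.
Each is the 1st Wednesday of its month.
1st Wednesday of January 2000: January 5, 2000.

January 5, 2000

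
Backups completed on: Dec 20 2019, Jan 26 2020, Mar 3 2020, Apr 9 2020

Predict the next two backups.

Every event comes 37 days after the last (37, 37, 37).
Apr 9 2020 + 37 days = May 16 2020.
May 16 2020 + 37 days = Jun 22 2020.

May 16 2020, Jun 22 2020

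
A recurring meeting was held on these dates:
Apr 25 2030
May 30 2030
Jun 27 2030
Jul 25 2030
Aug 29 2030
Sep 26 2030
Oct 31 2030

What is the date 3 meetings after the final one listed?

Jan 30 2031

These are Thursdays with 35, 28, 28, 35, 28, 35-day gaps.
Each is the final Thursday of its month — May 30 2030 is past the 28th, so '4th Thursday' doesn't fit.
Last Thursday of November 2030: Nov 28 2030.
Last Thursday of December 2030: Dec 26 2030.
Last Thursday of January 2031: Jan 30 2031.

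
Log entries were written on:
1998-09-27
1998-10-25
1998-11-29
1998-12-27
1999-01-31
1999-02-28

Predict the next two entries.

1999-03-28, 1999-04-25

These are Sundays with 28, 35, 28, 35, 28-day gaps.
Each is the final Sunday of its month — 1998-11-29 is past the 28th, so '4th Sunday' doesn't fit.
March 1999 ends with Sunday 1999-03-28.
Last Sunday of April 1999: 1999-04-25.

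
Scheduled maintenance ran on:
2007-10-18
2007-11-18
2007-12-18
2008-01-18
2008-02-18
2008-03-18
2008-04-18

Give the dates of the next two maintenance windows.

2008-05-18, 2008-06-18

The day-of-month is always 18 (31, 30, 31, 31, 29, 31 days between events).
So this recurs on the 18th of each month.
May 2008: 2008-05-18.
Next: June 2008 → 2008-06-18.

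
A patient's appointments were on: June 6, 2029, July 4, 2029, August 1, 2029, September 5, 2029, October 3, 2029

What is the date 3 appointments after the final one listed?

January 2, 2030

These are Wednesdays at 28- or 35-day spacing (28, 28, 35, 28).
The pattern: 1st Wednesday of the month.
November 2029 — 1st Wednesday is November 7, 2029.
December 2029 — 1st Wednesday is December 5, 2029.
January 2030 — 1st Wednesday is January 2, 2030.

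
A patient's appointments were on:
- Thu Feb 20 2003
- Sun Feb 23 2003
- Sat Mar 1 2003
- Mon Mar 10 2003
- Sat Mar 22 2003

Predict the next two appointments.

The spacing grows by 3 each time: 3, 6, 9, 12 days.
Next gap: 15 days. Sat Mar 22 2003 + 15 days = Sun Apr 6 2003.
Next gap: 18 days. Sun Apr 6 2003 + 18 days = Thu Apr 24 2003.

Sun Apr 6 2003, Thu Apr 24 2003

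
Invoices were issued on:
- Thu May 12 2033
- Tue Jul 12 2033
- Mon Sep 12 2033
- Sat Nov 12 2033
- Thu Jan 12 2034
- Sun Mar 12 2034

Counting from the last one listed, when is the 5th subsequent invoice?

Fri Jan 12 2035

Gaps: 61, 62, 61, 61, 59 days — not constant. Every event is on the 12th of the month.
Pattern: the 12th of every 2 months.
Next: May 2034 → Fri May 12 2034.
Next: July 2034 → Wed Jul 12 2034.
Next: September 2034 → Tue Sep 12 2034.
November 2034: Sun Nov 12 2034.
Next: January 2035 → Fri Jan 12 2035.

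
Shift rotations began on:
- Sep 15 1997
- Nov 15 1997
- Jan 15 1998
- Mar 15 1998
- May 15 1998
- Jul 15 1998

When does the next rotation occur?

The day-of-month is always 15 (61, 61, 59, 61, 61 days between events).
So this recurs on the 15th of every 2 months.
September 1998: Sep 15 1998.

Sep 15 1998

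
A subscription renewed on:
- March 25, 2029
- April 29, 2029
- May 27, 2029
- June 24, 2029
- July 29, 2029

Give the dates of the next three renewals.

Every date is a Sunday; gaps 35, 28, 28, 35 days.
Each is the last Sunday of its month (at least one falls on the 29th or later, ruling out '4th Sunday').
Last Sunday of August 2029: August 26, 2029.
September 2029 ends with Sunday September 30, 2029.
October 2029 ends with Sunday October 28, 2029.

August 26, 2029; September 30, 2029; October 28, 2029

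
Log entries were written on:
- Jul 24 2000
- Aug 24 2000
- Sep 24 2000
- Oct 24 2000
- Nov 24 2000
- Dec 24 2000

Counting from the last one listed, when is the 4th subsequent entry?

The day-of-month is always 24 (31, 31, 30, 31, 30 days between events).
So this recurs on the 24th of each month.
Next: January 2001 → Jan 24 2001.
Next: February 2001 → Feb 24 2001.
March 2001: Mar 24 2001.
Next: April 2001 → Apr 24 2001.

Apr 24 2001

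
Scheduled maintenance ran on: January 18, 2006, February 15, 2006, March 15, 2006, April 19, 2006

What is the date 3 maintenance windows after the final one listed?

Gaps: 28, 28, 35 days — a mix of 28 and 35. Every date is a Wednesday.
Each is the 3rd Wednesday of its month.
3rd Wednesday of May 2006: May 17, 2006.
June 2006 — 3rd Wednesday is June 21, 2006.
3rd Wednesday of July 2006: July 19, 2006.

July 19, 2006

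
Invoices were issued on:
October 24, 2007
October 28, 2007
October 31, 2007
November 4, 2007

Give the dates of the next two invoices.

Gaps: 4, 3, 4 days — not constant, but cyclic with period 2.
The events fall on every Wednesday and Sunday.
Next Wednesday: November 7, 2007.
The following Sunday is November 11, 2007.

November 7, 2007; November 11, 2007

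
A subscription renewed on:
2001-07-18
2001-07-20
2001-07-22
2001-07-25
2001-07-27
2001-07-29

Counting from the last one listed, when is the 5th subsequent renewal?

2001-08-10

Every event lands on a Wednesday or Friday or Sunday (gaps cycle 2, 2, 3, 2, 2).
So the schedule is: every Wednesday, Friday and Sunday.
Next Wednesday: 2001-08-01.
The following Friday is 2001-08-03.
The following Sunday is 2001-08-05.
Next Wednesday: 2001-08-08.
Next Friday: 2001-08-10.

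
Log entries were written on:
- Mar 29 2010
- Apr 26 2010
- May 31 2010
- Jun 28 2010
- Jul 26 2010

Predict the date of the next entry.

Every date is a Monday; gaps 28, 35, 28, 28 days.
Each is the last Monday of its month (at least one falls on the 29th or later, ruling out '4th Monday').
August 2010 ends with Monday Aug 30 2010.

Aug 30 2010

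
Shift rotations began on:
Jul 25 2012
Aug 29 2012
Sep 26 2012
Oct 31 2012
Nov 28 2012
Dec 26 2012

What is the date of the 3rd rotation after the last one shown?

Mar 27 2013

Every date is a Wednesday; gaps 35, 28, 35, 28, 28 days.
Each is the last Wednesday of its month (at least one falls on the 29th or later, ruling out '4th Wednesday').
Last Wednesday of January 2013: Jan 30 2013.
Last Wednesday of February 2013: Feb 27 2013.
Last Wednesday of March 2013: Mar 27 2013.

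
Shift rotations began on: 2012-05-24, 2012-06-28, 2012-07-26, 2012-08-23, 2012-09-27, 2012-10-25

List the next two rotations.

Gaps: 35, 28, 28, 35, 28 days — a mix of 28 and 35. Every date is a Thursday.
Each is the 4th Thursday of its month.
4th Thursday of November 2012: 2012-11-22.
4th Thursday of December 2012: 2012-12-27.

2012-11-22, 2012-12-27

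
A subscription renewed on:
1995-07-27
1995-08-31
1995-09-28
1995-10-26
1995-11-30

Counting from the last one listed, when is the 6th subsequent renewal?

All Thursdays; the gaps (35, 28, 28, 35) vary with month length.
This is the last Thursday of each month.
December 1995 ends with Thursday 1995-12-28.
January 1996 ends with Thursday 1996-01-25.
Last Thursday of February 1996: 1996-02-29.
Last Thursday of March 1996: 1996-03-28.
April 1996 ends with Thursday 1996-04-25.
May 1996 ends with Thursday 1996-05-30.

1996-05-30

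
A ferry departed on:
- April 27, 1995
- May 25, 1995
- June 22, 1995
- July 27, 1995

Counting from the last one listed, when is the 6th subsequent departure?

January 25, 1996

All dates are Thursdays, 28, 28, 35 days apart.
Specifically, the 4th Thursday of each month.
4th Thursday of August 1995: August 24, 1995.
4th Thursday of September 1995: September 28, 1995.
October 1995 — 4th Thursday is October 26, 1995.
November 1995 — 4th Thursday is November 23, 1995.
4th Thursday of December 1995: December 28, 1995.
4th Thursday of January 1996: January 25, 1996.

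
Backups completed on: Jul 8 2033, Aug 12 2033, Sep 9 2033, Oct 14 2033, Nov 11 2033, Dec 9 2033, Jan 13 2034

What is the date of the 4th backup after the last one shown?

These are Fridays at 28- or 35-day spacing (35, 28, 35, 28, 28, 35).
The pattern: 2nd Friday of the month.
February 2034 — 2nd Friday is Feb 10 2034.
2nd Friday of March 2034: Mar 10 2034.
April 2034 — 2nd Friday is Apr 14 2034.
May 2034 — 2nd Friday is May 12 2034.

May 12 2034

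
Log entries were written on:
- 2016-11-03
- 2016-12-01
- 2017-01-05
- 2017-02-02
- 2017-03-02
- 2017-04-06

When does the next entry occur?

2017-05-04

All dates are Thursdays, 28, 35, 28, 28, 35 days apart.
Specifically, the 1st Thursday of each month.
May 2017 — 1st Thursday is 2017-05-04.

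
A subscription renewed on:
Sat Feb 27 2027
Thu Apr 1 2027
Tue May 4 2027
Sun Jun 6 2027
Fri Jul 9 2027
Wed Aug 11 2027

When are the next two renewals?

The spacing is 33, 33, 33, 33, 33 days — always 33 days.
Wed Aug 11 2027 + 33 days = Mon Sep 13 2027.
Mon Sep 13 2027 + 33 days = Sat Oct 16 2027.

Mon Sep 13 2027, Sat Oct 16 2027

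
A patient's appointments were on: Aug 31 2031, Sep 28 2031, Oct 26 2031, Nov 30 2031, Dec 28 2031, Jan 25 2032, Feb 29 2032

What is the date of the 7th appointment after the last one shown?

All Sundays; the gaps (28, 28, 35, 28, 28, 35) vary with month length.
This is the last Sunday of each month.
March 2032 ends with Sunday Mar 28 2032.
Last Sunday of April 2032: Apr 25 2032.
Last Sunday of May 2032: May 30 2032.
Last Sunday of June 2032: Jun 27 2032.
Last Sunday of July 2032: Jul 25 2032.
August 2032 ends with Sunday Aug 29 2032.
Last Sunday of September 2032: Sep 26 2032.

Sep 26 2032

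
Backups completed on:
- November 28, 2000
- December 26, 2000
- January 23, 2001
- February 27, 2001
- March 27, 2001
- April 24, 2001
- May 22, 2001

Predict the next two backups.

These are Tuesdays at 28- or 35-day spacing (28, 28, 35, 28, 28, 28).
The pattern: 4th Tuesday of the month.
June 2001 — 4th Tuesday is June 26, 2001.
4th Tuesday of July 2001: July 24, 2001.

June 26, 2001; July 24, 2001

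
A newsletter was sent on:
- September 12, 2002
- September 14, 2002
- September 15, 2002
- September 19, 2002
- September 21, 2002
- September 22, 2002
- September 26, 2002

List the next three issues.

September 28, 2002; September 29, 2002; October 3, 2002

Every event lands on a Thursday or Saturday or Sunday (gaps cycle 2, 1, 4, 2, 1, 4).
So the schedule is: every Thursday, Saturday and Sunday.
The following Saturday is September 28, 2002.
The following Sunday is September 29, 2002.
Next Thursday: October 3, 2002.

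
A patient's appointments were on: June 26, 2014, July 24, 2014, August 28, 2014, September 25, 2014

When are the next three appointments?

Gaps: 28, 35, 28 days — a mix of 28 and 35. Every date is a Thursday.
Each is the 4th Thursday of its month.
4th Thursday of October 2014: October 23, 2014.
4th Thursday of November 2014: November 27, 2014.
4th Thursday of December 2014: December 25, 2014.

October 23, 2014; November 27, 2014; December 25, 2014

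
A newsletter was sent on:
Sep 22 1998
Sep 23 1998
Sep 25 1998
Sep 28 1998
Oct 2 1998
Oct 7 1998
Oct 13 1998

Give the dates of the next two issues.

The spacing grows by 1 each time: 1, 2, 3, 4, 5, 6 days.
Next gap: 7 days. Oct 13 1998 + 7 days = Oct 20 1998.
Next gap: 8 days. Oct 20 1998 + 8 days = Oct 28 1998.

Oct 20 1998, Oct 28 1998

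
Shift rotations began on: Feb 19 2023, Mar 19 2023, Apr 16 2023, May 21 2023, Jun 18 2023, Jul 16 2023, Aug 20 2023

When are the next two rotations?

These are Sundays at 28- or 35-day spacing (28, 28, 35, 28, 28, 35).
The pattern: 3rd Sunday of the month.
3rd Sunday of September 2023: Sep 17 2023.
3rd Sunday of October 2023: Oct 15 2023.

Sep 17 2023, Oct 15 2023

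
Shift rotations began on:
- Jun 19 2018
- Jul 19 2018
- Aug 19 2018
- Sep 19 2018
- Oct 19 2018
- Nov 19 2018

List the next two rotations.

Dec 19 2018, Jan 19 2019

Each date is the 19th; the gaps (30, 31, 31, 30, 31) track the month lengths.
The rule is the 19th of each month.
Next: December 2018 → Dec 19 2018.
Next: January 2019 → Jan 19 2019.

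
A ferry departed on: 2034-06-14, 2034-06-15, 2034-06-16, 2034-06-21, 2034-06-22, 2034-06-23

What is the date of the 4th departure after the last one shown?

2034-07-05

Gaps: 1, 1, 5, 1, 1 days — not constant, but cyclic with period 3.
The events fall on every Wednesday, Thursday and Friday.
Next Wednesday: 2034-06-28.
Next Thursday: 2034-06-29.
The following Friday is 2034-06-30.
The following Wednesday is 2034-07-05.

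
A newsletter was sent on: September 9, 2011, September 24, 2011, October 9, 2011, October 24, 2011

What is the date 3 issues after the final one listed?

Every event comes 15 days after the last (15, 15, 15).
October 24, 2011 + 15 days = November 8, 2011.
November 8, 2011 + 15 days = November 23, 2011.
November 23, 2011 + 15 days = December 8, 2011.

December 8, 2011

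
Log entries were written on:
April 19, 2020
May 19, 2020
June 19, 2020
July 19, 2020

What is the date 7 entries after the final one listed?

February 19, 2021

Each date is the 19th; the gaps (30, 31, 30) track the month lengths.
The rule is the 19th of each month.
Next: August 2020 → August 19, 2020.
September 2020: September 19, 2020.
Next: October 2020 → October 19, 2020.
Next: November 2020 → November 19, 2020.
December 2020: December 19, 2020.
Next: January 2021 → January 19, 2021.
Next: February 2021 → February 19, 2021.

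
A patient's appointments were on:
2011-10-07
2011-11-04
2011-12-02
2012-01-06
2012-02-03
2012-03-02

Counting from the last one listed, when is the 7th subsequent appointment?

These are Fridays at 28- or 35-day spacing (28, 28, 35, 28, 28).
The pattern: 1st Friday of the month.
April 2012 — 1st Friday is 2012-04-06.
1st Friday of May 2012: 2012-05-04.
June 2012 — 1st Friday is 2012-06-01.
1st Friday of July 2012: 2012-07-06.
1st Friday of August 2012: 2012-08-03.
September 2012 — 1st Friday is 2012-09-07.
1st Friday of October 2012: 2012-10-05.

2012-10-05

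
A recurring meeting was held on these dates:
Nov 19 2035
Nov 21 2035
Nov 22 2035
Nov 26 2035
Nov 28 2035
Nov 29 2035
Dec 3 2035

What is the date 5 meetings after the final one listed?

The gap pattern 2, 1, 4, 2, 1, 4 repeats every 3 events.
These are the Mondays, Wednesdays and Thursdays of each week.
The following Wednesday is Dec 5 2035.
Next Thursday: Dec 6 2035.
Next Monday: Dec 10 2035.
Next Wednesday: Dec 12 2035.
The following Thursday is Dec 13 2035.

Dec 13 2035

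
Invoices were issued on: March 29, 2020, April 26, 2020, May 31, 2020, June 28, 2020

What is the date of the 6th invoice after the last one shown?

Every date is a Sunday; gaps 28, 35, 28 days.
Each is the last Sunday of its month (at least one falls on the 29th or later, ruling out '4th Sunday').
Last Sunday of July 2020: July 26, 2020.
August 2020 ends with Sunday August 30, 2020.
September 2020 ends with Sunday September 27, 2020.
Last Sunday of October 2020: October 25, 2020.
Last Sunday of November 2020: November 29, 2020.
Last Sunday of December 2020: December 27, 2020.

December 27, 2020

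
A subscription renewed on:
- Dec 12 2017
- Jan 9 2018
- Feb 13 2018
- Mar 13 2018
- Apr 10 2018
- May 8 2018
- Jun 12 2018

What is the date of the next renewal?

These are Tuesdays at 28- or 35-day spacing (28, 35, 28, 28, 28, 35).
The pattern: 2nd Tuesday of the month.
2nd Tuesday of July 2018: Jul 10 2018.

Jul 10 2018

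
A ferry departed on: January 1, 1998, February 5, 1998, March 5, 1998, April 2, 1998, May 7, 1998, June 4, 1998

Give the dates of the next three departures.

These are Thursdays at 28- or 35-day spacing (35, 28, 28, 35, 28).
The pattern: 1st Thursday of the month.
July 1998 — 1st Thursday is July 2, 1998.
1st Thursday of August 1998: August 6, 1998.
September 1998 — 1st Thursday is September 3, 1998.

July 2, 1998; August 6, 1998; September 3, 1998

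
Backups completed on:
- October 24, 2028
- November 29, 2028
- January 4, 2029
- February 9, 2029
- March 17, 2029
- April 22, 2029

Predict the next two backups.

Every event comes 36 days after the last (36, 36, 36, 36, 36).
April 22, 2029 + 36 days = May 28, 2029.
May 28, 2029 + 36 days = July 3, 2029.

May 28, 2029; July 3, 2029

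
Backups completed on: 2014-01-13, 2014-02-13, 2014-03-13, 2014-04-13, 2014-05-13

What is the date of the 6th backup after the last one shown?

The day-of-month is always 13 (31, 28, 31, 30 days between events).
So this recurs on the 13th of each month.
June 2014: 2014-06-13.
Next: July 2014 → 2014-07-13.
August 2014: 2014-08-13.
Next: September 2014 → 2014-09-13.
October 2014: 2014-10-13.
November 2014: 2014-11-13.

2014-11-13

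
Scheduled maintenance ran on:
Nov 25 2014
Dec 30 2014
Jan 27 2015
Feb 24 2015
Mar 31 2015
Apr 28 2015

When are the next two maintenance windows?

Every date is a Tuesday; gaps 35, 28, 28, 35, 28 days.
Each is the last Tuesday of its month (at least one falls on the 29th or later, ruling out '4th Tuesday').
Last Tuesday of May 2015: May 26 2015.
June 2015 ends with Tuesday Jun 30 2015.

May 26 2015, Jun 30 2015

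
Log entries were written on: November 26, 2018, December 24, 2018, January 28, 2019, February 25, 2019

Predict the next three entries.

March 25, 2019; April 22, 2019; May 27, 2019

These are Mondays at 28- or 35-day spacing (28, 35, 28).
The pattern: 4th Monday of the month.
4th Monday of March 2019: March 25, 2019.
4th Monday of April 2019: April 22, 2019.
4th Monday of May 2019: May 27, 2019.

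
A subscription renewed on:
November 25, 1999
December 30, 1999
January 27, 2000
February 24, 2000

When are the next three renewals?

All Thursdays; the gaps (35, 28, 28) vary with month length.
This is the last Thursday of each month.
March 2000 ends with Thursday March 30, 2000.
Last Thursday of April 2000: April 27, 2000.
Last Thursday of May 2000: May 25, 2000.

March 30, 2000; April 27, 2000; May 25, 2000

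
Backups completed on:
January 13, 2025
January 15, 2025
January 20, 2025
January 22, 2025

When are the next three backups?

Every event lands on a Monday or Wednesday (gaps cycle 2, 5, 2).
So the schedule is: every Monday and Wednesday.
Next Monday: January 27, 2025.
Next Wednesday: January 29, 2025.
Next Monday: February 3, 2025.

January 27, 2025; January 29, 2025; February 3, 2025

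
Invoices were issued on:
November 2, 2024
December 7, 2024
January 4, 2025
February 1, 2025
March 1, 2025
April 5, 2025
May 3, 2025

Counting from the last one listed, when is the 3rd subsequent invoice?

Gaps: 35, 28, 28, 28, 35, 28 days — a mix of 28 and 35. Every date is a Saturday.
Each is the 1st Saturday of its month.
June 2025 — 1st Saturday is June 7, 2025.
1st Saturday of July 2025: July 5, 2025.
1st Saturday of August 2025: August 2, 2025.

August 2, 2025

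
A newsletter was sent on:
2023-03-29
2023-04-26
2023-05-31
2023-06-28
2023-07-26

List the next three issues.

2023-08-30, 2023-09-27, 2023-10-25

All Wednesdays; the gaps (28, 35, 28, 28) vary with month length.
This is the last Wednesday of each month.
Last Wednesday of August 2023: 2023-08-30.
September 2023 ends with Wednesday 2023-09-27.
October 2023 ends with Wednesday 2023-10-25.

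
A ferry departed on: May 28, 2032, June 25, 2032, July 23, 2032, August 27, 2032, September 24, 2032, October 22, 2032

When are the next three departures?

November 26, 2032; December 24, 2032; January 28, 2033

Gaps: 28, 28, 35, 28, 28 days — a mix of 28 and 35. Every date is a Friday.
Each is the 4th Friday of its month.
November 2032 — 4th Friday is November 26, 2032.
December 2032 — 4th Friday is December 24, 2032.
January 2033 — 4th Friday is January 28, 2033.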